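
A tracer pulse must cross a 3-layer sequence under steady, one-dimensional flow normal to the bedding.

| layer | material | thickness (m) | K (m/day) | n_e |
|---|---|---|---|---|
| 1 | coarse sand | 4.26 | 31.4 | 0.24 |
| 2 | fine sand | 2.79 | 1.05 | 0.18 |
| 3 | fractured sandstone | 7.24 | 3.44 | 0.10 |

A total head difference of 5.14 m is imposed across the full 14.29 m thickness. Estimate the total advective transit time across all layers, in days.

With flow normal to the layers, continuity requires the same specific discharge q through every layer.
Σ(b_i/K_i) = 4.26/31.4 + 2.79/1.05 + 7.24/3.44 = 4.897 d.
q = Δh / Σ(b_i/K_i) = 5.14 / 4.897 = 1.050 m/day.
In each layer the seepage velocity is v_i = q/n_i, so the layer transit time is t_i = b_i·n_i / q:
  layer 1 (coarse sand): t_1 = 4.26 × 0.24 / 1.050 = 0.9742 d
  layer 2 (fine sand): t_2 = 2.79 × 0.18 / 1.050 = 0.4785 d
  layer 3 (fractured sandstone): t_3 = 7.24 × 0.10 / 1.050 = 0.6898 d
Total t = Σ t_i = 2.142 days.

2.14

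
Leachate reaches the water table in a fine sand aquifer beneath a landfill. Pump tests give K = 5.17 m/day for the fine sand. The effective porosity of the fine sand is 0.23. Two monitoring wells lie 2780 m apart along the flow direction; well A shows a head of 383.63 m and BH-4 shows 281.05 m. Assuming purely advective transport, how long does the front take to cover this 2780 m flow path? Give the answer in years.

9.18

Hydraulic gradient i = (383.63 − 281.05) / 2780 = 102.58 / 2780 = 0.03690.
Darcy flux q = K · i = 5.170 × 0.03690 = 0.1908 m/day.
Seepage velocity v = q / n_e = 0.1908 / 0.23 = 0.8294 m/day.
Travel time t = L / v = 2780 / 0.8294 = 3352 days = 9.176 years.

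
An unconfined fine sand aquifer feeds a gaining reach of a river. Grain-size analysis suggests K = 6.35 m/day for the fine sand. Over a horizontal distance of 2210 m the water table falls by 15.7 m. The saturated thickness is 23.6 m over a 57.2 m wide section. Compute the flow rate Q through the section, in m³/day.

Cross-sectional area A = 57.2 × 23.6 = 1350 m².
Hydraulic gradient i = Δh / L = 15.7 / 2210 = 0.007104.
Darcy's law: Q = K · A · i = 6.350 × 1350 × 0.007104 = 60.90 m³/day.

60.9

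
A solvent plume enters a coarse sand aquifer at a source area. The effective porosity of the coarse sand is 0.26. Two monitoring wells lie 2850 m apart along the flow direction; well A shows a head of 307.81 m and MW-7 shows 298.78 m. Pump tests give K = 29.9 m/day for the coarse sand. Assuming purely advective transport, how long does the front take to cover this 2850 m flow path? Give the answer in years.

Hydraulic gradient i = (307.81 − 298.78) / 2850 = 9.03 / 2850 = 0.003168.
Darcy flux q = K · i = 29.90 × 0.003168 = 0.09474 m/day.
Seepage velocity v = q / n_e = 0.09474 / 0.26 = 0.3644 m/day.
Travel time t = L / v = 2850 / 0.3644 = 7822 days = 21.41 years.

21.4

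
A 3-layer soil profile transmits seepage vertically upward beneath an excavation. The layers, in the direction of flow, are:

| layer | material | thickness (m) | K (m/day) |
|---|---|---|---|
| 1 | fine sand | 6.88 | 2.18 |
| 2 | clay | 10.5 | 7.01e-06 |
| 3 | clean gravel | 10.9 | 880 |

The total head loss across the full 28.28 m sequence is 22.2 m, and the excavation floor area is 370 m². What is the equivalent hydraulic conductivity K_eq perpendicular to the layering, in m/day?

Flow is perpendicular to layering, so the layers act in series and the equivalent K is the thickness-weighted harmonic mean.
Total thickness L = 6.88 + 10.5 + 10.9 = 28.28 m.
Σ(b_i/K_i) = 6.88/2.18 + 10.5/7.01e-06 + 10.9/880 = 1.498e+06 d.
K_eq = L / Σ(b_i/K_i) = 28.28 / 1.498e+06 = 1.888e-05 m/day.

1.89e-05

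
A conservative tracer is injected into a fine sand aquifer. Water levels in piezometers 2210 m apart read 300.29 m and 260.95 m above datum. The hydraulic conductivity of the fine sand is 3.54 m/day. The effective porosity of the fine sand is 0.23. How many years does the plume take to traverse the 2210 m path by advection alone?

22.1

Hydraulic gradient i = (300.29 − 260.95) / 2210 = 39.34 / 2210 = 0.01780.
Darcy flux q = K · i = 3.540 × 0.01780 = 0.06302 m/day.
Seepage velocity v = q / n_e = 0.06302 / 0.23 = 0.2740 m/day.
Travel time t = L / v = 2210 / 0.2740 = 8066 days = 22.08 years.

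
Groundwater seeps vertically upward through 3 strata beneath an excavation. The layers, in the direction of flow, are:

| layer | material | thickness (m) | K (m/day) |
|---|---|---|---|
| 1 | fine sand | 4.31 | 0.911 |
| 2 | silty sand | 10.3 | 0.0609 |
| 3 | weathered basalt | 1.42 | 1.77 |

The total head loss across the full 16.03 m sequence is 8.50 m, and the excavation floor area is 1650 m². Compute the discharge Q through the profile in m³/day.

Flow is perpendicular to layering, so the layers act in series and the equivalent K is the thickness-weighted harmonic mean.
Total thickness L = 4.31 + 10.3 + 1.42 = 16.03 m.
Σ(b_i/K_i) = 4.31/0.911 + 10.3/0.0609 + 1.42/1.77 = 174.7 d.
K_eq = L / Σ(b_i/K_i) = 16.03 / 174.7 = 0.09178 m/day.
Q = K_eq · A · (Δh/L) = 0.09178 × 1650 × (8.50/16.03) = 80.30 m³/day.

80.3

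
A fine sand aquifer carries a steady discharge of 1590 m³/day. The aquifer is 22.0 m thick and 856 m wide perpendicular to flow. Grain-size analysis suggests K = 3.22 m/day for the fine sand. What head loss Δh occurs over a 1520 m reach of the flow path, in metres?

39.9

Cross-sectional area A = 856 × 22.0 = 18832 m².
From Q = K·A·i, i = Q / (K·A) = 1590 / (3.220 × 18832) = 0.02622.
Head loss Δh = i · L = 0.02622 × 1520 = 39.86 m.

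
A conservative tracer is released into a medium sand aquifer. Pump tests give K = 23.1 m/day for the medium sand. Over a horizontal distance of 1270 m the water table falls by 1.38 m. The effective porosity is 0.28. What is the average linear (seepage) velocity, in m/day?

Hydraulic gradient i = Δh / L = 1.38 / 1270 = 0.001087.
Darcy flux q = K · i = 23.10 × 0.001087 = 0.02510 m/day.
Seepage velocity v = q / n_e = 0.02510 / 0.28 = 0.08965 m/day.

0.0896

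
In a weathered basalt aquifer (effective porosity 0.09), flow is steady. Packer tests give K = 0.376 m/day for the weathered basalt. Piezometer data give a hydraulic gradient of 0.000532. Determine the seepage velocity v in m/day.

Hydraulic gradient i = 0.000532.
Darcy flux q = K · i = 0.3760 × 0.0005320 = 0.0002000 m/day.
Seepage velocity v = q / n_e = 0.0002000 / 0.09 = 0.002223 m/day.

0.00222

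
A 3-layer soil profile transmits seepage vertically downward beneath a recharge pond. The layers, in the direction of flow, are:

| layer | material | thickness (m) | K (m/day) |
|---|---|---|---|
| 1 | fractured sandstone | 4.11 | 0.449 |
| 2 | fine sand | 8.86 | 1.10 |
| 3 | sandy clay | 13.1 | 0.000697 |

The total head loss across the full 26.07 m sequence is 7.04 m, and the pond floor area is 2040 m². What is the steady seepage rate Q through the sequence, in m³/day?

0.763

Flow is perpendicular to layering, so the layers act in series and the equivalent K is the thickness-weighted harmonic mean.
Total thickness L = 4.11 + 8.86 + 13.1 = 26.07 m.
Σ(b_i/K_i) = 4.11/0.449 + 8.86/1.10 + 13.1/0.000697 = 18812 d.
K_eq = L / Σ(b_i/K_i) = 26.07 / 18812 = 0.001386 m/day.
Q = K_eq · A · (Δh/L) = 0.001386 × 2040 × (7.04/26.07) = 0.7634 m³/day.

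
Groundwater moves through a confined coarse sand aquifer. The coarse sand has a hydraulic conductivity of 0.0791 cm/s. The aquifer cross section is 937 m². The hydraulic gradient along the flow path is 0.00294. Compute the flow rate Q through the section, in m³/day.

188

Convert K: 0.0791 cm/s × 864 = 68.34 m/day.
Hydraulic gradient i = 0.00294.
Darcy's law: Q = K · A · i = 68.34 × 937.0 × 0.002940 = 188.3 m³/day.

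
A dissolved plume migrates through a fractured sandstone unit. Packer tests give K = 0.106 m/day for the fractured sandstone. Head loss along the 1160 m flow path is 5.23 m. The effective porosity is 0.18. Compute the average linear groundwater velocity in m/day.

Hydraulic gradient i = Δh / L = 5.23 / 1160 = 0.004509.
Darcy flux q = K · i = 0.1060 × 0.004509 = 0.0004779 m/day.
Seepage velocity v = q / n_e = 0.0004779 / 0.18 = 0.002655 m/day.

0.00266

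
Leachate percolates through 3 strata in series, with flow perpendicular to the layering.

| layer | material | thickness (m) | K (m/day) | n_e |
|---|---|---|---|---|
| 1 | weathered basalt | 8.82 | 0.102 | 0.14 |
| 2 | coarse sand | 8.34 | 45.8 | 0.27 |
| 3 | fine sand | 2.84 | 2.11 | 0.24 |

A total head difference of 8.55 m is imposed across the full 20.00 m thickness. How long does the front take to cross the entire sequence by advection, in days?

With flow normal to the layers, continuity requires the same specific discharge q through every layer.
Σ(b_i/K_i) = 8.82/0.102 + 8.34/45.8 + 2.84/2.11 = 88.00 d.
q = Δh / Σ(b_i/K_i) = 8.55 / 88.00 = 0.09716 m/day.
In each layer the seepage velocity is v_i = q/n_i, so the layer transit time is t_i = b_i·n_i / q:
  layer 1 (weathered basalt): t_1 = 8.82 × 0.14 / 0.09716 = 12.71 d
  layer 2 (coarse sand): t_2 = 8.34 × 0.27 / 0.09716 = 23.18 d
  layer 3 (fine sand): t_3 = 2.84 × 0.24 / 0.09716 = 7.015 d
Total t = Σ t_i = 42.90 days.

42.9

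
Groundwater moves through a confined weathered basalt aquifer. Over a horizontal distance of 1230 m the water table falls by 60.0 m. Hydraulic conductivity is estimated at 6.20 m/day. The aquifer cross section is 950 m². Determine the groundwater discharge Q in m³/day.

Hydraulic gradient i = Δh / L = 60.0 / 1230 = 0.04878.
Darcy's law: Q = K · A · i = 6.200 × 950.0 × 0.04878 = 287.3 m³/day.

287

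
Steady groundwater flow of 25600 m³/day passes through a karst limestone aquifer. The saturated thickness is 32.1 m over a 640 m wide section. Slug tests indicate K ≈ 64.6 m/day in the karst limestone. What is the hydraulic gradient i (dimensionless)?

Cross-sectional area A = 640 × 32.1 = 20544 m².
From Q = K·A·i, i = Q / (K·A) = 25600 / (64.60 × 20544) = 0.01929.

0.0193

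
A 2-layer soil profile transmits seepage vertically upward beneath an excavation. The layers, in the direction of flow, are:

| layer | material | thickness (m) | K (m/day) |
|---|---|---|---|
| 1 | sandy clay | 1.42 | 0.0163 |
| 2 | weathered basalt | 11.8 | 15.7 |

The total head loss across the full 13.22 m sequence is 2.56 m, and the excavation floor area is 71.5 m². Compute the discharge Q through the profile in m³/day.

2.08

Flow is perpendicular to layering, so the layers act in series and the equivalent K is the thickness-weighted harmonic mean.
Total thickness L = 1.42 + 11.8 = 13.22 m.
Σ(b_i/K_i) = 1.42/0.0163 + 11.8/15.7 = 87.87 d.
K_eq = L / Σ(b_i/K_i) = 13.22 / 87.87 = 0.1505 m/day.
Q = K_eq · A · (Δh/L) = 0.1505 × 71.5 × (2.56/13.22) = 2.083 m³/day.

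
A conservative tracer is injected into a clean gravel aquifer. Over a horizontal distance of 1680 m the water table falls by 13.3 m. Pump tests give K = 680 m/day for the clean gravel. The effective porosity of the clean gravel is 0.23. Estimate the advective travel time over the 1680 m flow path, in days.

Hydraulic gradient i = Δh / L = 13.3 / 1680 = 0.007917.
Darcy flux q = K · i = 680.0 × 0.007917 = 5.383 m/day.
Seepage velocity v = q / n_e = 5.383 / 0.23 = 23.41 m/day.
Travel time t = L / v = 1680 / 23.41 = 71.78 days.

71.8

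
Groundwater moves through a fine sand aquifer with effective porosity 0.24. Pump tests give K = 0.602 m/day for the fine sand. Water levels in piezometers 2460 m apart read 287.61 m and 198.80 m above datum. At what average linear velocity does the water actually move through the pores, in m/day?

Hydraulic gradient i = (287.61 − 198.80) / 2460 = 88.81 / 2460 = 0.03610.
Darcy flux q = K · i = 0.6020 × 0.03610 = 0.02173 m/day.
Seepage velocity v = q / n_e = 0.02173 / 0.24 = 0.09055 m/day.

0.0906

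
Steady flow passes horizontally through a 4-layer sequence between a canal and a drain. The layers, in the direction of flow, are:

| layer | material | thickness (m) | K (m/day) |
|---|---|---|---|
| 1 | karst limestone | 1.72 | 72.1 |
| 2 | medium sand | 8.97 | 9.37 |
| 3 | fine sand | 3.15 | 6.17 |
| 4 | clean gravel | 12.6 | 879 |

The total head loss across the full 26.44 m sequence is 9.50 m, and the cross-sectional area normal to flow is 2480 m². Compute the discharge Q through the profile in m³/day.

15600

Flow is perpendicular to layering, so the layers act in series and the equivalent K is the thickness-weighted harmonic mean.
Total thickness L = 1.72 + 8.97 + 3.15 + 12.6 = 26.44 m.
Σ(b_i/K_i) = 1.72/72.1 + 8.97/9.37 + 3.15/6.17 + 12.6/879 = 1.506 d.
K_eq = L / Σ(b_i/K_i) = 26.44 / 1.506 = 17.56 m/day.
Q = K_eq · A · (Δh/L) = 17.56 × 2480 × (9.50/26.44) = 15644 m³/day.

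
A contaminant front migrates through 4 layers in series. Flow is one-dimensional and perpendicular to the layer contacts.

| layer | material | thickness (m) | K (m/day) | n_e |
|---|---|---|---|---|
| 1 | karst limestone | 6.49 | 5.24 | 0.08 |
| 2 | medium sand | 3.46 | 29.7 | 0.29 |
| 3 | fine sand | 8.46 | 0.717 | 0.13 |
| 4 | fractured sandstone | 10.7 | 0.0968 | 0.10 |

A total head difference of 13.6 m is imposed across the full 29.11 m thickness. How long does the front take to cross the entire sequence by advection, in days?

33.6

With flow normal to the layers, continuity requires the same specific discharge q through every layer.
Σ(b_i/K_i) = 6.49/5.24 + 3.46/29.7 + 8.46/0.717 + 10.7/0.0968 = 123.7 d.
q = Δh / Σ(b_i/K_i) = 13.6 / 123.7 = 0.1100 m/day.
In each layer the seepage velocity is v_i = q/n_i, so the layer transit time is t_i = b_i·n_i / q:
  layer 1 (karst limestone): t_1 = 6.49 × 0.08 / 0.1100 = 4.722 d
  layer 2 (medium sand): t_2 = 3.46 × 0.29 / 0.1100 = 9.126 d
  layer 3 (fine sand): t_3 = 8.46 × 0.13 / 0.1100 = 10.00 d
  layer 4 (fractured sandstone): t_4 = 10.7 × 0.10 / 0.1100 = 9.732 d
Total t = Σ t_i = 33.58 days.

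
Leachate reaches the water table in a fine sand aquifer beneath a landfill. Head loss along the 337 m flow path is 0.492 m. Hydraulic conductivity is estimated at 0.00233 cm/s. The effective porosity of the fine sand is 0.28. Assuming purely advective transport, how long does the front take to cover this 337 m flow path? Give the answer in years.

87.9

Convert K: 0.00233 cm/s × 864 = 2.013 m/day.
Hydraulic gradient i = Δh / L = 0.492 / 337 = 0.001460.
Darcy flux q = K · i = 2.013 × 0.001460 = 0.002939 m/day.
Seepage velocity v = q / n_e = 0.002939 / 0.28 = 0.01050 m/day.
Travel time t = L / v = 337 / 0.01050 = 32106 days = 87.90 years.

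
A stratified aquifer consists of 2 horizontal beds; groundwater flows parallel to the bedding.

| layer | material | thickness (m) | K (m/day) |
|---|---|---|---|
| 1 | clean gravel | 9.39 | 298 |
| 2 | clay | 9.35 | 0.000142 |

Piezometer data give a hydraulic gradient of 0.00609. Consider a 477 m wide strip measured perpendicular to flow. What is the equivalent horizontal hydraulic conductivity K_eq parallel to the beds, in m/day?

Flow is parallel to layering, so each bed carries its own Darcy discharge and the transmissivities add.
Σ(K_i·b_i) = 298×9.39 + 0.000142×9.35 = 2798 m²/day.
Total thickness b = 18.74 m, so K_eq = Σ(K_i·b_i)/b = 149.3 m/day.

149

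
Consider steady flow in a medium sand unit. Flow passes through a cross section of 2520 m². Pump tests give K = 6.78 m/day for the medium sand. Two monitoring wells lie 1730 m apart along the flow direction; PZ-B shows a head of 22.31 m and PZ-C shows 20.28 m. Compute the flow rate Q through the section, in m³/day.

Hydraulic gradient i = (22.31 − 20.28) / 1730 = 2.03 / 1730 = 0.001173.
Darcy's law: Q = K · A · i = 6.780 × 2520 × 0.001173 = 20.05 m³/day.

20.0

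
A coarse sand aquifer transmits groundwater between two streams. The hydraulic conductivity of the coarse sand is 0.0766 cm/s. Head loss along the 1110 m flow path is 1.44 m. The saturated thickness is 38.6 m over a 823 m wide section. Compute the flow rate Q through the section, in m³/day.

Convert K: 0.0766 cm/s × 864 = 66.18 m/day.
Cross-sectional area A = 823 × 38.6 = 31768 m².
Hydraulic gradient i = Δh / L = 1.44 / 1110 = 0.001297.
Darcy's law: Q = K · A · i = 66.18 × 31768 × 0.001297 = 2728 m³/day.

2730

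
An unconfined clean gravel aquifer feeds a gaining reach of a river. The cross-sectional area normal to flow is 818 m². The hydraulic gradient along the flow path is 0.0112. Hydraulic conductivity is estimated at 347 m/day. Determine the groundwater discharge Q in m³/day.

Hydraulic gradient i = 0.0112.
Darcy's law: Q = K · A · i = 347.0 × 818.0 × 0.01120 = 3179 m³/day.

3180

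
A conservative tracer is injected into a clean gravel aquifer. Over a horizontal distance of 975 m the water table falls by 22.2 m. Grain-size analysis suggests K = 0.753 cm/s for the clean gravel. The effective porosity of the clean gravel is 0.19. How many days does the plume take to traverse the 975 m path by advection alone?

Convert K: 0.753 cm/s × 864 = 650.6 m/day.
Hydraulic gradient i = Δh / L = 22.2 / 975 = 0.02277.
Darcy flux q = K · i = 650.6 × 0.02277 = 14.81 m/day.
Seepage velocity v = q / n_e = 14.81 / 0.19 = 77.97 m/day.
Travel time t = L / v = 975 / 77.97 = 12.51 days.

12.5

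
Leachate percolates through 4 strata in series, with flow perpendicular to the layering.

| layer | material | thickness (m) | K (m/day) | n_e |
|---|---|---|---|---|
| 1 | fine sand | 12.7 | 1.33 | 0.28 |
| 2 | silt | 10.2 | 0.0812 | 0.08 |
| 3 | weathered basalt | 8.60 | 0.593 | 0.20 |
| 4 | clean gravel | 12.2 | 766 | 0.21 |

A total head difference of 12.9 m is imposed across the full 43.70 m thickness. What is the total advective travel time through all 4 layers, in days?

100

With flow normal to the layers, continuity requires the same specific discharge q through every layer.
Σ(b_i/K_i) = 12.7/1.33 + 10.2/0.0812 + 8.60/0.593 + 12.2/766 = 149.7 d.
q = Δh / Σ(b_i/K_i) = 12.9 / 149.7 = 0.08618 m/day.
In each layer the seepage velocity is v_i = q/n_i, so the layer transit time is t_i = b_i·n_i / q:
  layer 1 (fine sand): t_1 = 12.7 × 0.28 / 0.08618 = 41.26 d
  layer 2 (silt): t_2 = 10.2 × 0.08 / 0.08618 = 9.468 d
  layer 3 (weathered basalt): t_3 = 8.60 × 0.20 / 0.08618 = 19.96 d
  layer 4 (clean gravel): t_4 = 12.2 × 0.21 / 0.08618 = 29.73 d
Total t = Σ t_i = 100.4 days.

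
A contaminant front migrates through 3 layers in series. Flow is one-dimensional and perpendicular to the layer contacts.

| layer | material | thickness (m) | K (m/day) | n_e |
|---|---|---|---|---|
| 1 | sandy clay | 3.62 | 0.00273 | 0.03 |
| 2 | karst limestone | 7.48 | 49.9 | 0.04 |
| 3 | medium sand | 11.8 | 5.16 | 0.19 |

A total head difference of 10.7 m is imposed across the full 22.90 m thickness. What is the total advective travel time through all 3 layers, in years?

0.901

With flow normal to the layers, continuity requires the same specific discharge q through every layer.
Σ(b_i/K_i) = 3.62/0.00273 + 7.48/49.9 + 11.8/5.16 = 1328 d.
q = Δh / Σ(b_i/K_i) = 10.7 / 1328 = 0.008055 m/day.
In each layer the seepage velocity is v_i = q/n_i, so the layer transit time is t_i = b_i·n_i / q:
  layer 1 (sandy clay): t_1 = 3.62 × 0.03 / 0.008055 = 13.48 d
  layer 2 (karst limestone): t_2 = 7.48 × 0.04 / 0.008055 = 37.15 d
  layer 3 (medium sand): t_3 = 11.8 × 0.19 / 0.008055 = 278.4 d
Total t = Σ t_i = 329.0 days = 0.9007 years.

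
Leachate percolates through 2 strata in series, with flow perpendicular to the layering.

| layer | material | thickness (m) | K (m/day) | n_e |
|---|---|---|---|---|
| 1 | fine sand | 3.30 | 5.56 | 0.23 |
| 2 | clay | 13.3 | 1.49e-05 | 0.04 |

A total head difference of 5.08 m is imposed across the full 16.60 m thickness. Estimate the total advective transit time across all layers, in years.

With flow normal to the layers, continuity requires the same specific discharge q through every layer.
Σ(b_i/K_i) = 3.30/5.56 + 13.3/1.49e-05 = 8.926e+05 d.
q = Δh / Σ(b_i/K_i) = 5.08 / 8.926e+05 = 5.691e-06 m/day.
In each layer the seepage velocity is v_i = q/n_i, so the layer transit time is t_i = b_i·n_i / q:
  layer 1 (fine sand): t_1 = 3.30 × 0.23 / 5.691e-06 = 1.334e+05 d
  layer 2 (clay): t_2 = 13.3 × 0.04 / 5.691e-06 = 93479 d
Total t = Σ t_i = 2.268e+05 days = 621.1 years.

621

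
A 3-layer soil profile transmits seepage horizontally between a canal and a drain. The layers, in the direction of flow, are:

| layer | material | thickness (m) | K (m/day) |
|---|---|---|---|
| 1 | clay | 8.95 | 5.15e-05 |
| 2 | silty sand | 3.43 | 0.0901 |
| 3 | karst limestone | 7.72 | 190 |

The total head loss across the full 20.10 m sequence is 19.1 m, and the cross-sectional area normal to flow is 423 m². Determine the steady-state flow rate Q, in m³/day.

Flow is perpendicular to layering, so the layers act in series and the equivalent K is the thickness-weighted harmonic mean.
Total thickness L = 8.95 + 3.43 + 7.72 = 20.10 m.
Σ(b_i/K_i) = 8.95/5.15e-05 + 3.43/0.0901 + 7.72/190 = 1.738e+05 d.
K_eq = L / Σ(b_i/K_i) = 20.10 / 1.738e+05 = 0.0001156 m/day.
Q = K_eq · A · (Δh/L) = 0.0001156 × 423 × (19.1/20.10) = 0.04648 m³/day.

0.0465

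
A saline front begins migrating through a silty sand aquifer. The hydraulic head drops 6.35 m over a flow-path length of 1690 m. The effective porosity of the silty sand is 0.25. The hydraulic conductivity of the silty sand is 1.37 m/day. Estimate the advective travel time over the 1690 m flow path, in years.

225

Hydraulic gradient i = Δh / L = 6.35 / 1690 = 0.003757.
Darcy flux q = K · i = 1.370 × 0.003757 = 0.005148 m/day.
Seepage velocity v = q / n_e = 0.005148 / 0.25 = 0.02059 m/day.
Travel time t = L / v = 1690 / 0.02059 = 82077 days = 224.7 years.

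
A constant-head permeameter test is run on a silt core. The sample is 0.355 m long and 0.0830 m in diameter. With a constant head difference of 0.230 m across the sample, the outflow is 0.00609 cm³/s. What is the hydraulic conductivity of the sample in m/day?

0.150

Cross-sectional area A = π·(d/2)² = π × (0.0830/2)² = 0.005411 m².
Convert discharge: 0.00609 cm³/s = 6.090e-09 m³/s.
Darcy's law rearranged: K = Q·L / (A·Δh) = 6.090e-09 × 0.355 / (0.005411 × 0.230) = 1.737e-06 m/s = 0.1501 m/day.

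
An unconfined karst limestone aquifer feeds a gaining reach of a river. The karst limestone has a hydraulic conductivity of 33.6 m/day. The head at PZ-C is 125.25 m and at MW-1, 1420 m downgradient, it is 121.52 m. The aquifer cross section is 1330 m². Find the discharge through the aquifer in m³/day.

117

Hydraulic gradient i = (125.25 − 121.52) / 1420 = 3.73 / 1420 = 0.002627.
Darcy's law: Q = K · A · i = 33.60 × 1330 × 0.002627 = 117.4 m³/day.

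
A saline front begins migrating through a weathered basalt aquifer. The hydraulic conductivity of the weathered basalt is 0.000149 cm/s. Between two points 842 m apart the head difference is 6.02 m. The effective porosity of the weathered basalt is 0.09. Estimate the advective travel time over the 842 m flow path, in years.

Convert K: 0.000149 cm/s × 864 = 0.1287 m/day.
Hydraulic gradient i = Δh / L = 6.02 / 842 = 0.007150.
Darcy flux q = K · i = 0.1287 × 0.007150 = 0.0009204 m/day.
Seepage velocity v = q / n_e = 0.0009204 / 0.09 = 0.01023 m/day.
Travel time t = L / v = 842 / 0.01023 = 82332 days = 225.4 years.

225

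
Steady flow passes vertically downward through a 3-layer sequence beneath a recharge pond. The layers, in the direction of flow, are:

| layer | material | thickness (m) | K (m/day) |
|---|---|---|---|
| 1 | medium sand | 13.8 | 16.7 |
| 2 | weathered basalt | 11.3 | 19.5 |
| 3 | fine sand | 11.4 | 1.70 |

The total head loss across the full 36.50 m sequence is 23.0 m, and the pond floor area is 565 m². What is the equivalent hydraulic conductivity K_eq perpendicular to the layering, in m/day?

4.50

Flow is perpendicular to layering, so the layers act in series and the equivalent K is the thickness-weighted harmonic mean.
Total thickness L = 13.8 + 11.3 + 11.4 = 36.50 m.
Σ(b_i/K_i) = 13.8/16.7 + 11.3/19.5 + 11.4/1.70 = 8.112 d.
K_eq = L / Σ(b_i/K_i) = 36.50 / 8.112 = 4.500 m/day.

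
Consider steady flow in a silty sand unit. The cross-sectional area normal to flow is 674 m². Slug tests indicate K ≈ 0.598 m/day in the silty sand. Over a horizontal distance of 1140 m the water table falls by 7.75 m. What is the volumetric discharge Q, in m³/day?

Hydraulic gradient i = Δh / L = 7.75 / 1140 = 0.006798.
Darcy's law: Q = K · A · i = 0.5980 × 674.0 × 0.006798 = 2.740 m³/day.

2.74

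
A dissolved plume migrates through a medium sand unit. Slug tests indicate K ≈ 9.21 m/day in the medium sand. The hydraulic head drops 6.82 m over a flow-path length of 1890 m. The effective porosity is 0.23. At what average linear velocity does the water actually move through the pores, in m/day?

Hydraulic gradient i = Δh / L = 6.82 / 1890 = 0.003608.
Darcy flux q = K · i = 9.210 × 0.003608 = 0.03323 m/day.
Seepage velocity v = q / n_e = 0.03323 / 0.23 = 0.1445 m/day.

0.144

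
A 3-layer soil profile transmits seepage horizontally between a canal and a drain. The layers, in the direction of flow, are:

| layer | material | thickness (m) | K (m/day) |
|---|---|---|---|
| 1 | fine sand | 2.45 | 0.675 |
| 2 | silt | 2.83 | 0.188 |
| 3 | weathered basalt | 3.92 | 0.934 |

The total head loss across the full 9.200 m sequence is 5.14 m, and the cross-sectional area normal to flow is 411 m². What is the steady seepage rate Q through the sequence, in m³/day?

92.3

Flow is perpendicular to layering, so the layers act in series and the equivalent K is the thickness-weighted harmonic mean.
Total thickness L = 2.45 + 2.83 + 3.92 = 9.200 m.
Σ(b_i/K_i) = 2.45/0.675 + 2.83/0.188 + 3.92/0.934 = 22.88 d.
K_eq = L / Σ(b_i/K_i) = 9.200 / 22.88 = 0.4021 m/day.
Q = K_eq · A · (Δh/L) = 0.4021 × 411 × (5.14/9.200) = 92.33 m³/day.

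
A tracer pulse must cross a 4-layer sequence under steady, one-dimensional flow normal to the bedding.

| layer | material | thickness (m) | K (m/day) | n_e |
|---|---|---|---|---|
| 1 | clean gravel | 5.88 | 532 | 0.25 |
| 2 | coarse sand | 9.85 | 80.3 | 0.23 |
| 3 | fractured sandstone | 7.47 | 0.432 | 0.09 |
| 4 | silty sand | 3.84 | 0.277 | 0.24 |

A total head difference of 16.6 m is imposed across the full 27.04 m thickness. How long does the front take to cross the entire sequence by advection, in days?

10.0

With flow normal to the layers, continuity requires the same specific discharge q through every layer.
Σ(b_i/K_i) = 5.88/532 + 9.85/80.3 + 7.47/0.432 + 3.84/0.277 = 31.29 d.
q = Δh / Σ(b_i/K_i) = 16.6 / 31.29 = 0.5306 m/day.
In each layer the seepage velocity is v_i = q/n_i, so the layer transit time is t_i = b_i·n_i / q:
  layer 1 (clean gravel): t_1 = 5.88 × 0.25 / 0.5306 = 2.771 d
  layer 2 (coarse sand): t_2 = 9.85 × 0.23 / 0.5306 = 4.270 d
  layer 3 (fractured sandstone): t_3 = 7.47 × 0.09 / 0.5306 = 1.267 d
  layer 4 (silty sand): t_4 = 3.84 × 0.24 / 0.5306 = 1.737 d
Total t = Σ t_i = 10.05 days.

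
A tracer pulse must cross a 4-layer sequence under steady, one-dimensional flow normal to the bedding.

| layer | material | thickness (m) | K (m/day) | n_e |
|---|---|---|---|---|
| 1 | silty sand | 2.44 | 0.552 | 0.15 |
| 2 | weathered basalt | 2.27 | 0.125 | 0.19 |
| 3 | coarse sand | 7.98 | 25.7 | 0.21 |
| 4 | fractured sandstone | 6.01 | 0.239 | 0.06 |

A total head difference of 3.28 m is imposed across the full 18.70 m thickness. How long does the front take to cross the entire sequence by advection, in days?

With flow normal to the layers, continuity requires the same specific discharge q through every layer.
Σ(b_i/K_i) = 2.44/0.552 + 2.27/0.125 + 7.98/25.7 + 6.01/0.239 = 48.04 d.
q = Δh / Σ(b_i/K_i) = 3.28 / 48.04 = 0.06828 m/day.
In each layer the seepage velocity is v_i = q/n_i, so the layer transit time is t_i = b_i·n_i / q:
  layer 1 (silty sand): t_1 = 2.44 × 0.15 / 0.06828 = 5.360 d
  layer 2 (weathered basalt): t_2 = 2.27 × 0.19 / 0.06828 = 6.317 d
  layer 3 (coarse sand): t_3 = 7.98 × 0.21 / 0.06828 = 24.54 d
  layer 4 (fractured sandstone): t_4 = 6.01 × 0.06 / 0.06828 = 5.281 d
Total t = Σ t_i = 41.50 days.

41.5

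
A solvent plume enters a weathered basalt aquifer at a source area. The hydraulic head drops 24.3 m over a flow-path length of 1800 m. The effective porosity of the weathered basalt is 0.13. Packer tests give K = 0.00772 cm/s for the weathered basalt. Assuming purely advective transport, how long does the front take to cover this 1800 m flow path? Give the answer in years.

7.11

Convert K: 0.00772 cm/s × 864 = 6.670 m/day.
Hydraulic gradient i = Δh / L = 24.3 / 1800 = 0.01350.
Darcy flux q = K · i = 6.670 × 0.01350 = 0.09005 m/day.
Seepage velocity v = q / n_e = 0.09005 / 0.13 = 0.6927 m/day.
Travel time t = L / v = 1800 / 0.6927 = 2599 days = 7.115 years.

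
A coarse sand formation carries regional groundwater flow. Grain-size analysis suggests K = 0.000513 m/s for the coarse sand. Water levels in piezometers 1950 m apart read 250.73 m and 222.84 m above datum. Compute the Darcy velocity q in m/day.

Convert K: 0.000513 m/s × 86400 = 44.32 m/day.
Hydraulic gradient i = (250.73 − 222.84) / 1950 = 27.89 / 1950 = 0.01430.
Specific discharge q = K · i = 44.32 × 0.01430 = 0.6339 m/day.

0.634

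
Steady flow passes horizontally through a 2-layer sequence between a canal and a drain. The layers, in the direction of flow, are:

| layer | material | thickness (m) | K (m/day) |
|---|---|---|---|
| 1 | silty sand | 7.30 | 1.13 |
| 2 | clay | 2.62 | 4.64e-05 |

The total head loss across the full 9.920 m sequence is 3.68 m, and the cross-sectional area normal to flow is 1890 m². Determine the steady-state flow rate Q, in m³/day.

Flow is perpendicular to layering, so the layers act in series and the equivalent K is the thickness-weighted harmonic mean.
Total thickness L = 7.30 + 2.62 = 9.920 m.
Σ(b_i/K_i) = 7.30/1.13 + 2.62/4.64e-05 = 56472 d.
K_eq = L / Σ(b_i/K_i) = 9.920 / 56472 = 0.0001757 m/day.
Q = K_eq · A · (Δh/L) = 0.0001757 × 1890 × (3.68/9.920) = 0.1232 m³/day.

0.123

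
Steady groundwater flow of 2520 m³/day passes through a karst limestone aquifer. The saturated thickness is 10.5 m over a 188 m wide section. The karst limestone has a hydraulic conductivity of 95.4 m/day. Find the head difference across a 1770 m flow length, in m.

23.7

Cross-sectional area A = 188 × 10.5 = 1974 m².
From Q = K·A·i, i = Q / (K·A) = 2520 / (95.40 × 1974) = 0.01338.
Head loss Δh = i · L = 0.01338 × 1770 = 23.69 m.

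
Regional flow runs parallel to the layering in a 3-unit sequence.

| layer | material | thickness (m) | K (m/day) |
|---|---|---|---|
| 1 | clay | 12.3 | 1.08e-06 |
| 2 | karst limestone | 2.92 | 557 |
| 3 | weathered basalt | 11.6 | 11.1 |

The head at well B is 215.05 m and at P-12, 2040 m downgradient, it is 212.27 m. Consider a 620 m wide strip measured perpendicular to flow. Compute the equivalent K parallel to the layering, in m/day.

Flow is parallel to layering, so each bed carries its own Darcy discharge and the transmissivities add.
Σ(K_i·b_i) = 1.08e-06×12.3 + 557×2.92 + 11.1×11.6 = 1755 m²/day.
Total thickness b = 26.82 m, so K_eq = Σ(K_i·b_i)/b = 65.44 m/day.

65.4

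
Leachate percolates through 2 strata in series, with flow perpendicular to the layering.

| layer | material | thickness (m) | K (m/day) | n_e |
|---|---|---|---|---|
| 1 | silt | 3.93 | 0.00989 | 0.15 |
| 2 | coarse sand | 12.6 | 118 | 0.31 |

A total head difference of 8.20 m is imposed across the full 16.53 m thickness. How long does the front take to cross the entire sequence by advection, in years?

With flow normal to the layers, continuity requires the same specific discharge q through every layer.
Σ(b_i/K_i) = 3.93/0.00989 + 12.6/118 = 397.5 d.
q = Δh / Σ(b_i/K_i) = 8.20 / 397.5 = 0.02063 m/day.
In each layer the seepage velocity is v_i = q/n_i, so the layer transit time is t_i = b_i·n_i / q:
  layer 1 (silt): t_1 = 3.93 × 0.15 / 0.02063 = 28.57 d
  layer 2 (coarse sand): t_2 = 12.6 × 0.31 / 0.02063 = 189.3 d
Total t = Σ t_i = 217.9 days = 0.5966 years.

0.597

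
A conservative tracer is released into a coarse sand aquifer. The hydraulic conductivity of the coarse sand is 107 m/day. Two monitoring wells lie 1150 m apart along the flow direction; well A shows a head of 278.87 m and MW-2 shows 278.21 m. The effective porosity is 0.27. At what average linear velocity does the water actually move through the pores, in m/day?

0.227

Hydraulic gradient i = (278.87 − 278.21) / 1150 = 0.66 / 1150 = 0.0005739.
Darcy flux q = K · i = 107.0 × 0.0005739 = 0.06141 m/day.
Seepage velocity v = q / n_e = 0.06141 / 0.27 = 0.2274 m/day.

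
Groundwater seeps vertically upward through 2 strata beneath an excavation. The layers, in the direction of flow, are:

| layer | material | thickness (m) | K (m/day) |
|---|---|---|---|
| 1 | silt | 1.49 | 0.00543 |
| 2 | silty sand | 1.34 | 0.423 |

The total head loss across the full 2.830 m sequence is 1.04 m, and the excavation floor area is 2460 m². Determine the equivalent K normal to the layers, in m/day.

0.0102

Flow is perpendicular to layering, so the layers act in series and the equivalent K is the thickness-weighted harmonic mean.
Total thickness L = 1.49 + 1.34 = 2.830 m.
Σ(b_i/K_i) = 1.49/0.00543 + 1.34/0.423 = 277.6 d.
K_eq = L / Σ(b_i/K_i) = 2.830 / 277.6 = 0.01020 m/day.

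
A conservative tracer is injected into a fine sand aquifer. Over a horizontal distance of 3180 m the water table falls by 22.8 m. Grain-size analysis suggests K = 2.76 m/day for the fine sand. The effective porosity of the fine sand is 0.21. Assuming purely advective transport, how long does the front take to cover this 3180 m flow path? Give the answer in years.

Hydraulic gradient i = Δh / L = 22.8 / 3180 = 0.007170.
Darcy flux q = K · i = 2.760 × 0.007170 = 0.01979 m/day.
Seepage velocity v = q / n_e = 0.01979 / 0.21 = 0.09423 m/day.
Travel time t = L / v = 3180 / 0.09423 = 33747 days = 92.39 years.

92.4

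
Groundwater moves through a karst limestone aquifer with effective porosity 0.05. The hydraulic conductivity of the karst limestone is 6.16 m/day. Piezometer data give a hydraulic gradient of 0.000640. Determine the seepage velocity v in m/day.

0.0788

Hydraulic gradient i = 0.000640.
Darcy flux q = K · i = 6.160 × 0.0006400 = 0.003942 m/day.
Seepage velocity v = q / n_e = 0.003942 / 0.05 = 0.07885 m/day.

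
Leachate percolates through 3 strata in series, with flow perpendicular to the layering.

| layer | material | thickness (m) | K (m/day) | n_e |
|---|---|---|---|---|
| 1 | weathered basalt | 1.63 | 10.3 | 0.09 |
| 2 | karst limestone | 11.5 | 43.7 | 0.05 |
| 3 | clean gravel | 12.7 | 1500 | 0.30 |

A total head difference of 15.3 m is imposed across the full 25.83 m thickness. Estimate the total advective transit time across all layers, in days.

With flow normal to the layers, continuity requires the same specific discharge q through every layer.
Σ(b_i/K_i) = 1.63/10.3 + 11.5/43.7 + 12.7/1500 = 0.4299 d.
q = Δh / Σ(b_i/K_i) = 15.3 / 0.4299 = 35.59 m/day.
In each layer the seepage velocity is v_i = q/n_i, so the layer transit time is t_i = b_i·n_i / q:
  layer 1 (weathered basalt): t_1 = 1.63 × 0.09 / 35.59 = 0.004122 d
  layer 2 (karst limestone): t_2 = 11.5 × 0.05 / 35.59 = 0.01616 d
  layer 3 (clean gravel): t_3 = 12.7 × 0.30 / 35.59 = 0.1070 d
Total t = Σ t_i = 0.1273 days.

0.127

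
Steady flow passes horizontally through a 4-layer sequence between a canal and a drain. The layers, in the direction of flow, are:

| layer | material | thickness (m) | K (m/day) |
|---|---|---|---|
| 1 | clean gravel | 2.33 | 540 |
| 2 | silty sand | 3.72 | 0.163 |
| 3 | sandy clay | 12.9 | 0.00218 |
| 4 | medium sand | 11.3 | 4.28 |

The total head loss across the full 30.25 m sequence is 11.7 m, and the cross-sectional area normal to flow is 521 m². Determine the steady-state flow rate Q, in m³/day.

Flow is perpendicular to layering, so the layers act in series and the equivalent K is the thickness-weighted harmonic mean.
Total thickness L = 2.33 + 3.72 + 12.9 + 11.3 = 30.25 m.
Σ(b_i/K_i) = 2.33/540 + 3.72/0.163 + 12.9/0.00218 + 11.3/4.28 = 5943 d.
K_eq = L / Σ(b_i/K_i) = 30.25 / 5943 = 0.005090 m/day.
Q = K_eq · A · (Δh/L) = 0.005090 × 521 × (11.7/30.25) = 1.026 m³/day.

1.03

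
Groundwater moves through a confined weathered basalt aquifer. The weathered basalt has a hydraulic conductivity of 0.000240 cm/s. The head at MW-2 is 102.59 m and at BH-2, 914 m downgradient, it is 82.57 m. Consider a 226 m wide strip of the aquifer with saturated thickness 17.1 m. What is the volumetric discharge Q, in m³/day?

17.6

Convert K: 0.000240 cm/s × 864 = 0.2074 m/day.
Cross-sectional area A = 226 × 17.1 = 3865 m².
Hydraulic gradient i = (102.59 − 82.57) / 914 = 20.02 / 914 = 0.02190.
Darcy's law: Q = K · A · i = 0.2074 × 3865 × 0.02190 = 17.55 m³/day.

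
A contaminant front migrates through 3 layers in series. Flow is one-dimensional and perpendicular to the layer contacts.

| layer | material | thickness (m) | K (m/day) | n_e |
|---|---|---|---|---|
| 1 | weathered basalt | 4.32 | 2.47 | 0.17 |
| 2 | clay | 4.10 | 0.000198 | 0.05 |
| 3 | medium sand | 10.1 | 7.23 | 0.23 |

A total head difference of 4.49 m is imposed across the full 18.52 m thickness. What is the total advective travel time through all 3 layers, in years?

41.2

With flow normal to the layers, continuity requires the same specific discharge q through every layer.
Σ(b_i/K_i) = 4.32/2.47 + 4.10/0.000198 + 10.1/7.23 = 20710 d.
q = Δh / Σ(b_i/K_i) = 4.49 / 20710 = 0.0002168 m/day.
In each layer the seepage velocity is v_i = q/n_i, so the layer transit time is t_i = b_i·n_i / q:
  layer 1 (weathered basalt): t_1 = 4.32 × 0.17 / 0.0002168 = 3387 d
  layer 2 (clay): t_2 = 4.10 × 0.05 / 0.0002168 = 945.6 d
  layer 3 (medium sand): t_3 = 10.1 × 0.23 / 0.0002168 = 10715 d
Total t = Σ t_i = 15048 days = 41.20 years.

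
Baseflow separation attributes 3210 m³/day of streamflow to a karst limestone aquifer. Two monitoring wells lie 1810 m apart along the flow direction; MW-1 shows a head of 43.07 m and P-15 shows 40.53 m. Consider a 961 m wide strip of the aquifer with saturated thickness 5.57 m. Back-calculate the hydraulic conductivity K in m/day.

Cross-sectional area A = 961 × 5.57 = 5353 m².
Hydraulic gradient i = (43.07 − 40.53) / 1810 = 2.54 / 1810 = 0.001403.
From Q = K·A·i, K = Q / (A·i) = 3210 / (5353 × 0.001403) = 427.3 m/day.

427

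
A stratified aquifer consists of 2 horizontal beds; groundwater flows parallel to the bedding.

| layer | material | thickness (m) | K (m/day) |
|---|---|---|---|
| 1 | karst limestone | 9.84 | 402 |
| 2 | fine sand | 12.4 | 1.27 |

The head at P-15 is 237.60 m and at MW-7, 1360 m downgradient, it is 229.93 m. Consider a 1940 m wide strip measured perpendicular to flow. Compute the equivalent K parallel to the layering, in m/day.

179

Flow is parallel to layering, so each bed carries its own Darcy discharge and the transmissivities add.
Σ(K_i·b_i) = 402×9.84 + 1.27×12.4 = 3971 m²/day.
Total thickness b = 22.24 m, so K_eq = Σ(K_i·b_i)/b = 178.6 m/day.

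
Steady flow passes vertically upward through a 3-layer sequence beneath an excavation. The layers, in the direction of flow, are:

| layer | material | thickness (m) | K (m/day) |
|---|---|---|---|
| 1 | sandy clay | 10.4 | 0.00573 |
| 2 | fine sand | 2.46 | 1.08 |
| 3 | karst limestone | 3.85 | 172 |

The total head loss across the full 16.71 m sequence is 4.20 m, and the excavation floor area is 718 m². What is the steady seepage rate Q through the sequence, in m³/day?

1.66

Flow is perpendicular to layering, so the layers act in series and the equivalent K is the thickness-weighted harmonic mean.
Total thickness L = 10.4 + 2.46 + 3.85 = 16.71 m.
Σ(b_i/K_i) = 10.4/0.00573 + 2.46/1.08 + 3.85/172 = 1817 d.
K_eq = L / Σ(b_i/K_i) = 16.71 / 1817 = 0.009195 m/day.
Q = K_eq · A · (Δh/L) = 0.009195 × 718 × (4.20/16.71) = 1.659 m³/day.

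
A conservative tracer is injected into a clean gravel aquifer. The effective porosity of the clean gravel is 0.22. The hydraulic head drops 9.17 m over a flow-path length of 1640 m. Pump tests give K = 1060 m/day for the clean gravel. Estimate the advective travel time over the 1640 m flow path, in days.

Hydraulic gradient i = Δh / L = 9.17 / 1640 = 0.005591.
Darcy flux q = K · i = 1060 × 0.005591 = 5.927 m/day.
Seepage velocity v = q / n_e = 5.927 / 0.22 = 26.94 m/day.
Travel time t = L / v = 1640 / 26.94 = 60.87 days.

60.9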